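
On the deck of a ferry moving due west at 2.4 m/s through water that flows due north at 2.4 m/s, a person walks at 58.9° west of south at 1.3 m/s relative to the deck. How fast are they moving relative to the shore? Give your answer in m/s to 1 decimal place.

3.9 m/s

In east/north components (m/s): person relative to ferry = (-1.113, -0.671); ferry relative to water = (-2.400, 0.000); water relative to ground = (0.000, 2.400).
Sum = (-3.513, 1.729) m/s.
Speed = |(-3.513, 1.729)| = 3.915 m/s.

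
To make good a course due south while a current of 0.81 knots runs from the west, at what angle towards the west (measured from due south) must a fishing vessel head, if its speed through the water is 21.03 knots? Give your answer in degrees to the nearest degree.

2°

The current pushes perpendicular to the desired track; the heading must have a component into the current equal to 0.81 knots: 21.03 sin θ = 0.81.
sin θ = 0.0385, so θ = 2.207°.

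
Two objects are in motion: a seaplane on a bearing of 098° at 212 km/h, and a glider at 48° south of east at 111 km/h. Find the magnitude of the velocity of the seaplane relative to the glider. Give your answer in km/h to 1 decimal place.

Taking east as x and north as y: seaplane velocity = (209.937, -29.505) km/h; glider velocity = (74.273, -82.489) km/h.
Velocity of seaplane relative to glider = (209.937, -29.505) − (74.273, -82.489) = (135.663, 52.984) km/h.
Magnitude = |(135.663, 52.984)| = 145.643 km/h.

145.6 km/h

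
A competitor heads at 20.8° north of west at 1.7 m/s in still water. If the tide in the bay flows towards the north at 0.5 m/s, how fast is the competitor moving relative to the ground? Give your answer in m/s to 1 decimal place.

1.9 m/s

Taking east as x and north as y: velocity relative to the water = (-1.589, 0.604) m/s; the water relative to ground = (0.000, 0.500) m/s.
Velocity relative to ground = (-1.589, 0.604) + (0.000, 0.500) = (-1.589, 1.104) m/s.
Speed = |(-1.589, 1.104)| = 1.935 m/s.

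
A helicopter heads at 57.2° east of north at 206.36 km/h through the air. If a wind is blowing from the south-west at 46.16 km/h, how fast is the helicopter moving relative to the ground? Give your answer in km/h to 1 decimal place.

Taking east as x and north as y: velocity relative to the air = (173.459, 111.787) km/h; the air relative to ground = (32.640, 32.640) km/h.
Velocity relative to ground = (173.459, 111.787) + (32.640, 32.640) = (206.099, 144.427) km/h.
Speed = |(206.099, 144.427)| = 251.667 km/h.

251.7 km/h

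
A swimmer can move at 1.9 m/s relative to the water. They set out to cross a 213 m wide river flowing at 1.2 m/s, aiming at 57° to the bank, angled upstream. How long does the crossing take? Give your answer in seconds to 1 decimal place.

The component of the swimmer's velocity perpendicular to the bank is 1.9 × sin 57° = 1.593 m/s.
The current is parallel to the bank, so it does not affect the crossing time.
Time = 213 / 1.593 = 133.670 s.

133.7 s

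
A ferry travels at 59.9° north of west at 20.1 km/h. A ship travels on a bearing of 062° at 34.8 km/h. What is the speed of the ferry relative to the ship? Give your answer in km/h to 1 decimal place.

Taking east as x and north as y: ferry velocity = (-10.080, 17.390) km/h; ship velocity = (30.727, 16.338) km/h.
Velocity of ferry relative to ship = (-10.080, 17.390) − (30.727, 16.338) = (-40.807, 1.052) km/h.
Magnitude = |(-40.807, 1.052)| = 40.820 km/h.

40.8 km/h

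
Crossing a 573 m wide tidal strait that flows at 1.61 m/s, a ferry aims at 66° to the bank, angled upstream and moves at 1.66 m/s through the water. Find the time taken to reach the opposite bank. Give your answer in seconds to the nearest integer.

378 s

The component of the ferry's velocity perpendicular to the bank is 1.66 × sin 66° = 1.516 m/s.
The flow acts along the bank and has no component across it.
Time = 573 / 1.516 = 377.847 s.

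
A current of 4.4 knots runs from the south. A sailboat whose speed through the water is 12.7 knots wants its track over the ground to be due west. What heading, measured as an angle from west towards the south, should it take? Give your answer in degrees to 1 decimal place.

The current pushes perpendicular to the desired track; the heading must have a component into the current equal to 4.4 knots: 12.7 sin θ = 4.4.
sin θ = 0.3465, so θ = 20.271°.

20.3°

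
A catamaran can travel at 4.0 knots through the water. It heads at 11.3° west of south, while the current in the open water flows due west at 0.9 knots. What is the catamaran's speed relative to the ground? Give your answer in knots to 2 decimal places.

4.27 knots

Taking east as x and north as y: velocity relative to the water = (-0.784, -3.922) knots; the water relative to ground = (-0.900, 0.000) knots.
Velocity relative to ground = (-0.784, -3.922) + (-0.900, 0.000) = (-1.684, -3.922) knots.
Speed = |(-1.684, -3.922)| = 4.269 knots.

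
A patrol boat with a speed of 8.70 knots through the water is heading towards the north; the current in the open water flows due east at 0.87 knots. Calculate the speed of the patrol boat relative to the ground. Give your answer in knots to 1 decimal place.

8.7 knots

Taking east as x and north as y: velocity relative to the water = (0.000, 8.700) knots; the water relative to ground = (0.870, 0.000) knots.
Velocity relative to ground = (0.000, 8.700) + (0.870, 0.000) = (0.870, 8.700) knots.
Speed = |(0.870, 8.700)| = 8.743 knots.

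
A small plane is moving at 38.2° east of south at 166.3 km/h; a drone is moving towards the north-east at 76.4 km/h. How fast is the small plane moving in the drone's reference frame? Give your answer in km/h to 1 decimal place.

191.1 km/h

Taking east as x and north as y: small plane velocity = (102.841, -130.688) km/h; drone velocity = (54.023, 54.023) km/h.
Velocity of small plane relative to drone = (102.841, -130.688) − (54.023, 54.023) = (48.818, -184.711) km/h.
Magnitude = |(48.818, -184.711)| = 191.053 km/h.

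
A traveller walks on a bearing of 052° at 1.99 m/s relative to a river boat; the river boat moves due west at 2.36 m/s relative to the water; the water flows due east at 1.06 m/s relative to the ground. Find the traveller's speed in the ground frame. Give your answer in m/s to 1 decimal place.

In east/north components (m/s): traveller relative to river boat = (1.568, 1.225); river boat relative to water = (-2.360, 0.000); water relative to ground = (1.060, 0.000).
Sum = (0.268, 1.225) m/s.
Speed = |(0.268, 1.225)| = 1.254 m/s.

1.3 m/s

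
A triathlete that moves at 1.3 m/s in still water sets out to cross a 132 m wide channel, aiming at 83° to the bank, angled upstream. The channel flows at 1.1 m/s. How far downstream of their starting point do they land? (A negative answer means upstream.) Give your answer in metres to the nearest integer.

96 m

Perpendicular speed = 1.290 m/s; crossing time = 132 / 1.290 = 102.301 s.
Net downstream speed = 0.942 m/s.
Drift = 0.942 × 102.301 = 96.324 m (downstream).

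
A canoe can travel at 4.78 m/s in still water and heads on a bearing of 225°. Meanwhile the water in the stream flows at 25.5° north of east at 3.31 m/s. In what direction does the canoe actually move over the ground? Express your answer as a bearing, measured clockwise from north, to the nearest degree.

191°

Taking east as x and north as y: velocity relative to the water = (-3.380, -3.380) m/s; the water relative to ground = (2.988, 1.425) m/s.
Velocity relative to ground = (-3.380, -3.380) + (2.988, 1.425) = (-0.392, -1.955) m/s.
Bearing = atan2(-0.39, -1.95) = 191.35° clockwise from north.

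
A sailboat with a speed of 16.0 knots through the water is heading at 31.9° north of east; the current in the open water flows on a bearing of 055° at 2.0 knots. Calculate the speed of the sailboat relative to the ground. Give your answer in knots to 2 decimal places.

18.00 knots

Taking east as x and north as y: velocity relative to the water = (13.584, 8.455) knots; the water relative to ground = (1.638, 1.147) knots.
Velocity relative to ground = (13.584, 8.455) + (1.638, 1.147) = (15.222, 9.602) knots.
Speed = |(15.222, 9.602)| = 17.997 knots.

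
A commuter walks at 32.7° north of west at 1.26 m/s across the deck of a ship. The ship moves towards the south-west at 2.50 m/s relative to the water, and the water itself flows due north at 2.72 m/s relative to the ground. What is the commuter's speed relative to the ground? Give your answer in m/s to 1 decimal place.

3.3 m/s

In east/north components (m/s): commuter relative to ship = (-1.060, 0.681); ship relative to water = (-1.768, -1.768); water relative to ground = (0.000, 2.720).
Sum = (-2.828, 1.633) m/s.
Speed = |(-2.828, 1.633)| = 3.266 m/s.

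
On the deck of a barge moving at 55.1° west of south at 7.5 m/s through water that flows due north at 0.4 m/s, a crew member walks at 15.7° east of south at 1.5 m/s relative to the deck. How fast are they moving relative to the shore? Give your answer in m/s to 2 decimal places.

7.84 m/s

In east/north components (m/s): crew member relative to barge = (0.406, -1.444); barge relative to water = (-6.151, -4.291); water relative to ground = (0.000, 0.400).
Sum = (-5.745, -5.335) m/s.
Speed = |(-5.745, -5.335)| = 7.840 m/s.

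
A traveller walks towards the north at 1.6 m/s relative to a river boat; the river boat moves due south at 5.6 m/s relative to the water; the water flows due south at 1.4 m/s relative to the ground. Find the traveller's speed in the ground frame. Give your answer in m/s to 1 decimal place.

5.4 m/s

In east/north components (m/s): traveller relative to river boat = (0.000, 1.600); river boat relative to water = (0.000, -5.600); water relative to ground = (0.000, -1.400).
Sum = (0.000, -5.400) m/s.
Speed = |(0.000, -5.400)| = 5.400 m/s.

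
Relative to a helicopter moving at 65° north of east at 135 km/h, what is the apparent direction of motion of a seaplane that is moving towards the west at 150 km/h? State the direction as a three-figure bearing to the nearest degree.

239°

Taking east as x and north as y: seaplane velocity = (-150.000, 0.000) km/h; helicopter velocity = (57.053, 122.352) km/h.
Velocity of seaplane relative to helicopter = (-150.000, 0.000) − (57.053, 122.352) = (-207.053, -122.352) km/h.
Bearing = atan2(-207.05, -122.35) = 239.42° clockwise from north.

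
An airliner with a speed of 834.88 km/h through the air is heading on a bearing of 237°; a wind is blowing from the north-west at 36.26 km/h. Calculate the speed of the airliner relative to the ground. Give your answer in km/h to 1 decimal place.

Taking east as x and north as y: velocity relative to the air = (-700.189, -454.708) km/h; the air relative to ground = (25.640, -25.640) km/h.
Velocity relative to ground = (-700.189, -454.708) + (25.640, -25.640) = (-674.550, -480.348) km/h.
Speed = |(-674.550, -480.348)| = 828.101 km/h.

828.1 km/h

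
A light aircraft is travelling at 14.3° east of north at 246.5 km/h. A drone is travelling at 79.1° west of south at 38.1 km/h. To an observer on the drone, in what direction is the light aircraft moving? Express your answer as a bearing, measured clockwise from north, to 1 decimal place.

Taking east as x and north as y: light aircraft velocity = (60.885, 238.862) km/h; drone velocity = (-37.413, -7.205) km/h.
Velocity of light aircraft relative to drone = (60.885, 238.862) − (-37.413, -7.205) = (98.298, 246.067) km/h.
Bearing = atan2(98.30, 246.07) = 21.78° clockwise from north.

021.8°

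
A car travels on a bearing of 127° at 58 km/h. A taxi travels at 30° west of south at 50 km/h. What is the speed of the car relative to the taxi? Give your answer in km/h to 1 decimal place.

Taking east as x and north as y: car velocity = (46.321, -34.905) km/h; taxi velocity = (-25.000, -43.301) km/h.
Velocity of car relative to taxi = (46.321, -34.905) − (-25.000, -43.301) = (71.321, 8.396) km/h.
Magnitude = |(71.321, 8.396)| = 71.813 km/h.

71.8 km/h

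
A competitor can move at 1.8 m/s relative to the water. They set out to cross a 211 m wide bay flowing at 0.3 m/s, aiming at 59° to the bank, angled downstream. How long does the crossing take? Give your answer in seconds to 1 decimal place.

The component of the competitor's velocity perpendicular to the bank is 1.8 × sin 59° = 1.543 m/s.
The current is parallel to the bank, so it does not affect the crossing time.
Time = 211 / 1.543 = 136.755 s.

136.8 s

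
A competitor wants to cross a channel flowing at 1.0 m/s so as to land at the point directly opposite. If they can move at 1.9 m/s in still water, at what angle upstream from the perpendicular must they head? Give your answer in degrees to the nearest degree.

32°

To cancel the current, the upstream component of the competitor's velocity must equal the flow: 1.9 sin θ = 1.0.
sin θ = 1.0 / 1.9 = 0.5263.
θ = arcsin(0.5263) = 31.757°.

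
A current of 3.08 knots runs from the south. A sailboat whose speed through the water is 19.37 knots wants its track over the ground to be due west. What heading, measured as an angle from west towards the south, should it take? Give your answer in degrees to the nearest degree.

The current pushes perpendicular to the desired track; the heading must have a component into the current equal to 3.08 knots: 19.37 sin θ = 3.08.
sin θ = 0.1590, so θ = 9.149°.

9°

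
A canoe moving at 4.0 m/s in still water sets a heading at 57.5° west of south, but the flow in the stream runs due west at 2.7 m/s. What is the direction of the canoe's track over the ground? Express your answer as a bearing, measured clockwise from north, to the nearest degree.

Taking east as x and north as y: velocity relative to the water = (-3.374, -2.149) m/s; the water relative to ground = (-2.700, 0.000) m/s.
Velocity relative to ground = (-3.374, -2.149) + (-2.700, 0.000) = (-6.074, -2.149) m/s.
Bearing = atan2(-6.07, -2.15) = 250.51° clockwise from north.

251°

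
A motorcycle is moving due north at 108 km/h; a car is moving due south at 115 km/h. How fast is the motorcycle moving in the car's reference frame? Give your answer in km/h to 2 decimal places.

223.00 km/h

Taking east as x and north as y: motorcycle velocity = (0.000, 108.000) km/h; car velocity = (0.000, -115.000) km/h.
Velocity of motorcycle relative to car = (0.000, 108.000) − (0.000, -115.000) = (0.000, 223.000) km/h.
Magnitude = |(0.000, 223.000)| = 223.000 km/h.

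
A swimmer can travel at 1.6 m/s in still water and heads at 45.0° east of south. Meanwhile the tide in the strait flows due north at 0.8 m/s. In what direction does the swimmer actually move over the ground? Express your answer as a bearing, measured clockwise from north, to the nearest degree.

Taking east as x and north as y: velocity relative to the water = (1.131, -1.131) m/s; the water relative to ground = (0.000, 0.800) m/s.
Velocity relative to ground = (1.131, -1.131) + (0.000, 0.800) = (1.131, -0.331) m/s.
Bearing = atan2(1.13, -0.33) = 106.32° clockwise from north.

106°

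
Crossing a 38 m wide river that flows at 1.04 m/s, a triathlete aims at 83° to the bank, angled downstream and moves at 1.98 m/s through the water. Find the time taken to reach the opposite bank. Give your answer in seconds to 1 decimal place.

19.3 s

The component of the triathlete's velocity perpendicular to the bank is 1.98 × sin 83° = 1.965 m/s.
The flow acts along the bank and has no component across it.
Time = 38 / 1.965 = 19.336 s.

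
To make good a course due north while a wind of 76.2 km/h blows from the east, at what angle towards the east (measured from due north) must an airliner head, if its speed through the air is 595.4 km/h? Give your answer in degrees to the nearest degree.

7°

The wind pushes perpendicular to the desired track; the heading must have a component into the wind equal to 76.2 km/h: 595.4 sin θ = 76.2.
sin θ = 0.1280, so θ = 7.353°.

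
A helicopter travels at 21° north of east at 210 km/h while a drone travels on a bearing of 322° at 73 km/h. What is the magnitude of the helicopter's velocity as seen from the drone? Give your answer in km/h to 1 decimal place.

241.6 km/h

Taking east as x and north as y: helicopter velocity = (196.052, 75.257) km/h; drone velocity = (-44.943, 57.525) km/h.
Velocity of helicopter relative to drone = (196.052, 75.257) − (-44.943, 57.525) = (240.995, 17.732) km/h.
Magnitude = |(240.995, 17.732)| = 241.647 km/h.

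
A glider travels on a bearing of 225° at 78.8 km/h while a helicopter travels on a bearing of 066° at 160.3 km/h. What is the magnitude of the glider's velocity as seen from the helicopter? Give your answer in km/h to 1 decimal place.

235.6 km/h

Taking east as x and north as y: glider velocity = (-55.720, -55.720) km/h; helicopter velocity = (146.441, 65.200) km/h.
Velocity of glider relative to helicopter = (-55.720, -55.720) − (146.441, 65.200) = (-202.161, -120.920) km/h.
Magnitude = |(-202.161, -120.920)| = 235.565 km/h.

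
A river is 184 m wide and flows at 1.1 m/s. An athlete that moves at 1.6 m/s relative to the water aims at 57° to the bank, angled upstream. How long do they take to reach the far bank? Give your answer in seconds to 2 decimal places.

The component of the athlete's velocity perpendicular to the bank is 1.6 × sin 57° = 1.342 m/s.
Only the cross-stream component determines the crossing time; the current contributes nothing perpendicular to the bank.
Time = 184 / 1.342 = 137.122 s.

137.12 s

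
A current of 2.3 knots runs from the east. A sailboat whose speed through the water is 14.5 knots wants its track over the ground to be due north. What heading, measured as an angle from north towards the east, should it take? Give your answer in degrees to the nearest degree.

The current pushes perpendicular to the desired track; the heading must have a component into the current equal to 2.3 knots: 14.5 sin θ = 2.3.
sin θ = 0.1586, so θ = 9.127°.

9°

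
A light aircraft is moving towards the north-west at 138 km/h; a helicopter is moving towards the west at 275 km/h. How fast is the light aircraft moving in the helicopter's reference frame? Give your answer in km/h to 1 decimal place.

202.5 km/h

Taking east as x and north as y: light aircraft velocity = (-97.581, 97.581) km/h; helicopter velocity = (-275.000, 0.000) km/h.
Velocity of light aircraft relative to helicopter = (-97.581, 97.581) − (-275.000, 0.000) = (177.419, 97.581) km/h.
Magnitude = |(177.419, 97.581)| = 202.484 km/h.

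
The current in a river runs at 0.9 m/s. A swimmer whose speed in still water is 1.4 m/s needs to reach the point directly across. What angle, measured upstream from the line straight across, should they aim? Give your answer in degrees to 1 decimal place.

To cancel the current, the upstream component of the swimmer's velocity must equal the flow: 1.4 sin θ = 0.9.
sin θ = 0.9 / 1.4 = 0.6429.
θ = arcsin(0.6429) = 40.005°.

40.0°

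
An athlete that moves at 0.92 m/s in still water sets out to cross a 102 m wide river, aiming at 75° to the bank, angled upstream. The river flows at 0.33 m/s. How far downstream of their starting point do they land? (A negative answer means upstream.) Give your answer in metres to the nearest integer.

Perpendicular speed = 0.889 m/s; crossing time = 102 / 0.889 = 114.781 s.
Net downstream speed = 0.092 m/s.
Drift = 0.092 × 114.781 = 10.547 m (downstream).

11 m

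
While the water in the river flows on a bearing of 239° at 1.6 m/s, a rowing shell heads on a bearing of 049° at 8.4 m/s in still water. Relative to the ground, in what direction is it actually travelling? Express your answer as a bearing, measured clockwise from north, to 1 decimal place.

Taking east as x and north as y: velocity relative to the water = (6.340, 5.511) m/s; the water relative to ground = (-1.371, -0.824) m/s.
Velocity relative to ground = (6.340, 5.511) + (-1.371, -0.824) = (4.968, 4.687) m/s.
Bearing = atan2(4.97, 4.69) = 46.67° clockwise from north.

046.7°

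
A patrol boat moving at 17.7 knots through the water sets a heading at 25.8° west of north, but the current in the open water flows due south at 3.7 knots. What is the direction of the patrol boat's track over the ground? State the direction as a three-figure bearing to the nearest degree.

328°

Taking east as x and north as y: velocity relative to the water = (-7.704, 15.936) knots; the water relative to ground = (0.000, -3.700) knots.
Velocity relative to ground = (-7.704, 15.936) + (0.000, -3.700) = (-7.704, 12.236) knots.
Bearing = atan2(-7.70, 12.24) = 327.81° clockwise from north.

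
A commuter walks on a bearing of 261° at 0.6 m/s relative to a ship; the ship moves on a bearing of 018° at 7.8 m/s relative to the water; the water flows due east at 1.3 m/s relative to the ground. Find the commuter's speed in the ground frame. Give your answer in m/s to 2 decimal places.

In east/north components (m/s): commuter relative to ship = (-0.593, -0.094); ship relative to water = (2.410, 7.418); water relative to ground = (1.300, 0.000).
Sum = (3.118, 7.324) m/s.
Speed = |(3.118, 7.324)| = 7.960 m/s.

7.96 m/s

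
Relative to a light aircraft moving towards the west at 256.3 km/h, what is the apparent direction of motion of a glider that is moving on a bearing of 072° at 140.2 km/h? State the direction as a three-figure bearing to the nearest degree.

084°

Taking east as x and north as y: glider velocity = (133.338, 43.324) km/h; light aircraft velocity = (-256.300, 0.000) km/h.
Velocity of glider relative to light aircraft = (133.338, 43.324) − (-256.300, 0.000) = (389.638, 43.324) km/h.
Bearing = atan2(389.64, 43.32) = 83.66° clockwise from north.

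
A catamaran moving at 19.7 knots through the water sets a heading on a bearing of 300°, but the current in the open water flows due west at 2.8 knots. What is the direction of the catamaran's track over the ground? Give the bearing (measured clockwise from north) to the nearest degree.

296°

Taking east as x and north as y: velocity relative to the water = (-17.061, 9.850) knots; the water relative to ground = (-2.800, 0.000) knots.
Velocity relative to ground = (-17.061, 9.850) + (-2.800, 0.000) = (-19.861, 9.850) knots.
Bearing = atan2(-19.86, 9.85) = 296.38° clockwise from north.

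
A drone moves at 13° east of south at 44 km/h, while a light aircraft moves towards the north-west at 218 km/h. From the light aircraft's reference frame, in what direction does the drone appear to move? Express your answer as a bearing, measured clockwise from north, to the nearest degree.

140°

Taking east as x and north as y: drone velocity = (9.898, -42.872) km/h; light aircraft velocity = (-154.149, 154.149) km/h.
Velocity of drone relative to light aircraft = (9.898, -42.872) − (-154.149, 154.149) = (164.047, -197.022) km/h.
Bearing = atan2(164.05, -197.02) = 140.22° clockwise from north.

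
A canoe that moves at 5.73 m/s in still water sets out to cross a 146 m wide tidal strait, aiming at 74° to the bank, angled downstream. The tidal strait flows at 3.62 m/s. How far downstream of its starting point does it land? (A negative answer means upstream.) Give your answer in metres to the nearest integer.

Perpendicular speed = 5.508 m/s; crossing time = 146 / 5.508 = 26.507 s.
Net downstream speed = 5.199 m/s.
Drift = 5.199 × 26.507 = 137.819 m (downstream).

138 m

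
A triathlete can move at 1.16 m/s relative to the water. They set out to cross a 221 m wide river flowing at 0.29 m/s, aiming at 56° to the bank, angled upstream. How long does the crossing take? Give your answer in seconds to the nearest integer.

230 s

The component of the triathlete's velocity perpendicular to the bank is 1.16 × sin 56° = 0.962 m/s.
The current is parallel to the bank, so it does not affect the crossing time.
Time = 221 / 0.962 = 229.805 s.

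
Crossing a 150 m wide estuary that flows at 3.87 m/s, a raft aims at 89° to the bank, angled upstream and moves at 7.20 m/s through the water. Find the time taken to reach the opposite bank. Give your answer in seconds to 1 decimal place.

20.8 s

The component of the raft's velocity perpendicular to the bank is 7.20 × sin 89° = 7.199 m/s.
The current is parallel to the bank, so it does not affect the crossing time.
Time = 150 / 7.199 = 20.837 s.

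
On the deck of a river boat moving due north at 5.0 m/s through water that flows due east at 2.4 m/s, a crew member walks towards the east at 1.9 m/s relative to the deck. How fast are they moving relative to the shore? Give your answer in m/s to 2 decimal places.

In east/north components (m/s): crew member relative to river boat = (1.900, 0.000); river boat relative to water = (0.000, 5.000); water relative to ground = (2.400, 0.000).
Sum = (4.300, 5.000) m/s.
Speed = |(4.300, 5.000)| = 6.595 m/s.

6.59 m/s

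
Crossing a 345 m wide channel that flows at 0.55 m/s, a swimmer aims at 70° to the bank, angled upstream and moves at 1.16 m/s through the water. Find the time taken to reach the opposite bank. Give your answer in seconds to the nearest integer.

The component of the swimmer's velocity perpendicular to the bank is 1.16 × sin 70° = 1.090 m/s.
Only the cross-stream component determines the crossing time; the current contributes nothing perpendicular to the bank.
Time = 345 / 1.090 = 316.501 s.

317 s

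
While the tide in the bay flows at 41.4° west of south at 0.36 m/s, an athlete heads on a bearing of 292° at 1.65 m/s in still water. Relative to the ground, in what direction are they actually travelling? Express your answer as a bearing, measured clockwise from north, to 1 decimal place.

Taking east as x and north as y: velocity relative to the water = (-1.530, 0.618) m/s; the water relative to ground = (-0.238, -0.270) m/s.
Velocity relative to ground = (-1.530, 0.618) + (-0.238, -0.270) = (-1.768, 0.348) m/s.
Bearing = atan2(-1.77, 0.35) = 281.14° clockwise from north.

281.1°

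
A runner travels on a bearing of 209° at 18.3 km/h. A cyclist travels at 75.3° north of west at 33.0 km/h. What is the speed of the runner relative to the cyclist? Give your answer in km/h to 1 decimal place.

Taking east as x and north as y: runner velocity = (-8.872, -16.006) km/h; cyclist velocity = (-8.374, 31.920) km/h.
Velocity of runner relative to cyclist = (-8.872, -16.006) − (-8.374, 31.920) = (-0.498, -47.925) km/h.
Magnitude = |(-0.498, -47.925)| = 47.928 km/h.

47.9 km/h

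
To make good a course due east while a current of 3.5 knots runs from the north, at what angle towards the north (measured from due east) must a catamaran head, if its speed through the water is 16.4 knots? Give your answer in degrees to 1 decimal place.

12.3°

The current pushes perpendicular to the desired track; the heading must have a component into the current equal to 3.5 knots: 16.4 sin θ = 3.5.
sin θ = 0.2134, so θ = 12.323°.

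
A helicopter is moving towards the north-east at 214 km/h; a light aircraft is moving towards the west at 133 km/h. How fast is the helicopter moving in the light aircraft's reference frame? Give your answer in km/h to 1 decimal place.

Taking east as x and north as y: helicopter velocity = (151.321, 151.321) km/h; light aircraft velocity = (-133.000, 0.000) km/h.
Velocity of helicopter relative to light aircraft = (151.321, 151.321) − (-133.000, 0.000) = (284.321, 151.321) km/h.
Magnitude = |(284.321, 151.321)| = 322.081 km/h.

322.1 km/h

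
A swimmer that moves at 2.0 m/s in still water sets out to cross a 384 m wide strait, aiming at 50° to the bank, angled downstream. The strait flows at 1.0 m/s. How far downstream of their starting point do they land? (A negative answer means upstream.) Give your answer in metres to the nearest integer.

573 m

Perpendicular speed = 1.532 m/s; crossing time = 384 / 1.532 = 250.638 s.
Net downstream speed = 2.286 m/s.
Drift = 2.286 × 250.638 = 572.852 m (downstream).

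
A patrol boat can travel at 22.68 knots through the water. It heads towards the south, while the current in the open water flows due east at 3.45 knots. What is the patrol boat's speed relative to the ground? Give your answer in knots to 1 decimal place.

22.9 knots

Taking east as x and north as y: velocity relative to the water = (0.000, -22.680) knots; the water relative to ground = (3.450, 0.000) knots.
Velocity relative to ground = (0.000, -22.680) + (3.450, 0.000) = (3.450, -22.680) knots.
Speed = |(3.450, -22.680)| = 22.941 knots.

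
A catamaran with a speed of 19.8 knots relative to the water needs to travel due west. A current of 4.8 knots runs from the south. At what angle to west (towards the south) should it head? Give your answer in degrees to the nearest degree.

14°

The current pushes perpendicular to the desired track; the heading must have a component into the current equal to 4.8 knots: 19.8 sin θ = 4.8.
sin θ = 0.2424, so θ = 14.030°.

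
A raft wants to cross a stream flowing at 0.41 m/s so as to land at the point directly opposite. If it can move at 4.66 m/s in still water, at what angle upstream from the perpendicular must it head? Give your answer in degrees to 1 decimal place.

5.0°

To cancel the current, the upstream component of the raft's velocity must equal the flow: 4.66 sin θ = 0.41.
sin θ = 0.41 / 4.66 = 0.0880.
θ = arcsin(0.0880) = 5.048°.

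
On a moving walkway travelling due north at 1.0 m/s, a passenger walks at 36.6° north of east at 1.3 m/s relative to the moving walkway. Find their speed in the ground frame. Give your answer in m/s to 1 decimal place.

2.1 m/s

Taking east as x and north as y: moving walkway velocity = (0.000, 1.000) m/s; passenger velocity relative to moving walkway = (1.044, 0.775) m/s.
Velocity relative to ground = (0.000, 1.000) + (1.044, 0.775) = (1.044, 1.775) m/s.
Speed = |(1.044, 1.775)| = 2.059 m/s.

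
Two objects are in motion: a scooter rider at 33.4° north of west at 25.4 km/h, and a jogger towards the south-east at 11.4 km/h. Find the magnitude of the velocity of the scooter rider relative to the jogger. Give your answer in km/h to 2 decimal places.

Taking east as x and north as y: scooter rider velocity = (-21.205, 13.982) km/h; jogger velocity = (8.061, -8.061) km/h.
Velocity of scooter rider relative to jogger = (-21.205, 13.982) − (8.061, -8.061) = (-29.266, 22.043) km/h.
Magnitude = |(-29.266, 22.043)| = 36.639 km/h.

36.64 km/h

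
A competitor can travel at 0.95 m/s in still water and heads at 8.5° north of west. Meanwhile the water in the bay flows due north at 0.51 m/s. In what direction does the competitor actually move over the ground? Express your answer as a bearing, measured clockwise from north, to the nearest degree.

305°

Taking east as x and north as y: velocity relative to the water = (-0.940, 0.140) m/s; the water relative to ground = (0.000, 0.510) m/s.
Velocity relative to ground = (-0.940, 0.140) + (0.000, 0.510) = (-0.940, 0.650) m/s.
Bearing = atan2(-0.94, 0.65) = 304.69° clockwise from north.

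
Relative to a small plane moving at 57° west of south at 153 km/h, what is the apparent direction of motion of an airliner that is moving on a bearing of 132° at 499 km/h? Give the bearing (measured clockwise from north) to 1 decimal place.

Taking east as x and north as y: airliner velocity = (370.829, -333.896) km/h; small plane velocity = (-128.317, -83.330) km/h.
Velocity of airliner relative to small plane = (370.829, -333.896) − (-128.317, -83.330) = (499.146, -250.566) km/h.
Bearing = atan2(499.15, -250.57) = 116.66° clockwise from north.

116.7°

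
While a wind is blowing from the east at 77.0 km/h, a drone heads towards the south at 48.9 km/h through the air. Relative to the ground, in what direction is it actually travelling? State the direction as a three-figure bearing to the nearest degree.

238°

Taking east as x and north as y: velocity relative to the air = (0.000, -48.900) km/h; the air relative to ground = (-77.000, 0.000) km/h.
Velocity relative to ground = (0.000, -48.900) + (-77.000, 0.000) = (-77.000, -48.900) km/h.
Bearing = atan2(-77.00, -48.90) = 237.58° clockwise from north.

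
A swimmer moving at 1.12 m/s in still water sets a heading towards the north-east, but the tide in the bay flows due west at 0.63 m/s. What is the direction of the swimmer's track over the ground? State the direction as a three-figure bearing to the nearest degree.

012°

Taking east as x and north as y: velocity relative to the water = (0.792, 0.792) m/s; the water relative to ground = (-0.630, 0.000) m/s.
Velocity relative to ground = (0.792, 0.792) + (-0.630, 0.000) = (0.162, 0.792) m/s.
Bearing = atan2(0.16, 0.79) = 11.56° clockwise from north.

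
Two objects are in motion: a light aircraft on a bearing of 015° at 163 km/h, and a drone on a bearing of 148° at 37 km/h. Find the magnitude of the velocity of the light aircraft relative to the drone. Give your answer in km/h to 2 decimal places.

Taking east as x and north as y: light aircraft velocity = (42.188, 157.446) km/h; drone velocity = (19.607, -31.378) km/h.
Velocity of light aircraft relative to drone = (42.188, 157.446) − (19.607, -31.378) = (22.580, 188.824) km/h.
Magnitude = |(22.580, 188.824)| = 190.169 km/h.

190.17 km/h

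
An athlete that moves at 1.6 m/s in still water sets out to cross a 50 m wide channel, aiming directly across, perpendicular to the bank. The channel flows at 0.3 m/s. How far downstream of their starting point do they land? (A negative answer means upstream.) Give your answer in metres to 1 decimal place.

Perpendicular speed = 1.600 m/s; crossing time = 50 / 1.600 = 31.250 s.
Net downstream speed = 0.300 m/s.
Drift = 0.300 × 31.250 = 9.375 m (downstream).

9.4 m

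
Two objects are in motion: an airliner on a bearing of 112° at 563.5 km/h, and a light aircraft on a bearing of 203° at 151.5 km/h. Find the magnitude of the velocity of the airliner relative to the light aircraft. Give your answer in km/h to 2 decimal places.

586.06 km/h

Taking east as x and north as y: airliner velocity = (522.468, -211.091) km/h; light aircraft velocity = (-59.196, -139.456) km/h.
Velocity of airliner relative to light aircraft = (522.468, -211.091) − (-59.196, -139.456) = (581.664, -71.634) km/h.
Magnitude = |(581.664, -71.634)| = 586.058 km/h.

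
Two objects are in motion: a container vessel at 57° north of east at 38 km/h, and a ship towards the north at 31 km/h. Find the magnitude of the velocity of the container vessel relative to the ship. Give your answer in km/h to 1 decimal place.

Taking east as x and north as y: container vessel velocity = (20.696, 31.869) km/h; ship velocity = (0.000, 31.000) km/h.
Velocity of container vessel relative to ship = (20.696, 31.869) − (0.000, 31.000) = (20.696, 0.869) km/h.
Magnitude = |(20.696, 0.869)| = 20.715 km/h.

20.7 km/h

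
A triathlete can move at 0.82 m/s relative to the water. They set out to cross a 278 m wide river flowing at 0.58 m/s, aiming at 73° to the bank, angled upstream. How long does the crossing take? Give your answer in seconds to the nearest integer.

355 s

The component of the triathlete's velocity perpendicular to the bank is 0.82 × sin 73° = 0.784 m/s.
Only the cross-stream component determines the crossing time; the current contributes nothing perpendicular to the bank.
Time = 278 / 0.784 = 354.515 s.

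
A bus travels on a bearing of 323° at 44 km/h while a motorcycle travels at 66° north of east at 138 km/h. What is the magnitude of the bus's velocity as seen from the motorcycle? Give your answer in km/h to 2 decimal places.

Taking east as x and north as y: bus velocity = (-26.480, 35.140) km/h; motorcycle velocity = (56.130, 126.069) km/h.
Velocity of bus relative to motorcycle = (-26.480, 35.140) − (56.130, 126.069) = (-82.610, -90.929) km/h.
Magnitude = |(-82.610, -90.929)| = 122.851 km/h.

122.85 km/h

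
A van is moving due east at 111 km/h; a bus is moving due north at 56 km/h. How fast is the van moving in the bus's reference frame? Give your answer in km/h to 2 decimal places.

Taking east as x and north as y: van velocity = (111.000, 0.000) km/h; bus velocity = (0.000, 56.000) km/h.
Velocity of van relative to bus = (111.000, 0.000) − (0.000, 56.000) = (111.000, -56.000) km/h.
Magnitude = |(111.000, -56.000)| = 124.326 km/h.

124.33 km/h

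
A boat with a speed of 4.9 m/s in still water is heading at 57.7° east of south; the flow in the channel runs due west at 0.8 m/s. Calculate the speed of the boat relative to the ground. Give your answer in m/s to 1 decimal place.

4.2 m/s

Taking east as x and north as y: velocity relative to the water = (4.142, -2.618) m/s; the water relative to ground = (-0.800, 0.000) m/s.
Velocity relative to ground = (4.142, -2.618) + (-0.800, 0.000) = (3.342, -2.618) m/s.
Speed = |(3.342, -2.618)| = 4.245 m/s.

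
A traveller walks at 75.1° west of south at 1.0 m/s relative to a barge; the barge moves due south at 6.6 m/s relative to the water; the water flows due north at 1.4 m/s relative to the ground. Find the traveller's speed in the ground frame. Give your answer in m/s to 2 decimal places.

In east/north components (m/s): traveller relative to barge = (-0.966, -0.257); barge relative to water = (0.000, -6.600); water relative to ground = (0.000, 1.400).
Sum = (-0.966, -5.457) m/s.
Speed = |(-0.966, -5.457)| = 5.542 m/s.

5.54 m/s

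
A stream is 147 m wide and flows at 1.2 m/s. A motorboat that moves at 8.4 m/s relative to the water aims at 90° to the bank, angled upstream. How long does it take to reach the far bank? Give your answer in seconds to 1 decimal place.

17.5 s

The component of the motorboat's velocity perpendicular to the bank is 8.4 m/s.
The flow acts along the bank and has no component across it.
Time = 147 / 8.400 = 17.500 s.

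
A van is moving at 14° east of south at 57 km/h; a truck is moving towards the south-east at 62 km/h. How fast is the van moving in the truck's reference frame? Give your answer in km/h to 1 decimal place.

Taking east as x and north as y: van velocity = (13.790, -55.307) km/h; truck velocity = (43.841, -43.841) km/h.
Velocity of van relative to truck = (13.790, -55.307) − (43.841, -43.841) = (-30.051, -11.466) km/h.
Magnitude = |(-30.051, -11.466)| = 32.164 km/h.

32.2 km/h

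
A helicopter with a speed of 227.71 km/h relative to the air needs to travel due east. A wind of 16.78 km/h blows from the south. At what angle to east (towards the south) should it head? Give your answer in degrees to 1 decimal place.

The wind pushes perpendicular to the desired track; the heading must have a component into the wind equal to 16.78 km/h: 227.71 sin θ = 16.78.
sin θ = 0.0737, so θ = 4.226°.

4.2°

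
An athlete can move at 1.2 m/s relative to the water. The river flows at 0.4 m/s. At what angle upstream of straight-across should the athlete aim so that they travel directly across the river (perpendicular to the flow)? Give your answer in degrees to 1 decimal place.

19.5°

To cancel the current, the upstream component of the athlete's velocity must equal the flow: 1.2 sin θ = 0.4.
sin θ = 0.4 / 1.2 = 0.3333.
θ = arcsin(0.3333) = 19.471°.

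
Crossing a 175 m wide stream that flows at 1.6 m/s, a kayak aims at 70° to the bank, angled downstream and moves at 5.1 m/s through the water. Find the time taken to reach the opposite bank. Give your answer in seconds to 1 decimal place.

36.5 s

The component of the kayak's velocity perpendicular to the bank is 5.1 × sin 70° = 4.792 m/s.
Only the cross-stream component determines the crossing time; the current contributes nothing perpendicular to the bank.
Time = 175 / 4.792 = 36.516 s.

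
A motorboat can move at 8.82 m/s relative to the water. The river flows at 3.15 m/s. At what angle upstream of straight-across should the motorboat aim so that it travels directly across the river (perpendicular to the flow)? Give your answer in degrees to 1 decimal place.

To cancel the current, the upstream component of the motorboat's velocity must equal the flow: 8.82 sin θ = 3.15.
sin θ = 3.15 / 8.82 = 0.3571.
θ = arcsin(0.3571) = 20.925°.

20.9°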